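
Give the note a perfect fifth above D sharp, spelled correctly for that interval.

A fifth above D lands on the letter A.
A perfect fifth spans 7 semitones, so D# moves to pitch class 10. On the letter A that is A#.

A#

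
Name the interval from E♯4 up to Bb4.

Counting letters E–F–G–A–B gives a fifth.
E#→Bb = 5 semitones, 2 narrower than the perfect fifth (7), so doubly diminished.

doubly diminished fifth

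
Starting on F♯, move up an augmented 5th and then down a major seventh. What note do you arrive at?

D#

An augmented fifth up from F# is C## (letter C, 8 semitones up).
A major seventh down from C## is D# (letter D, 11 semitones down).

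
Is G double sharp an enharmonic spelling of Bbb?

G## = pitch class 9 and Bbb = pitch class 9 — the same pitch class, so they are enharmonic equivalents.

Yes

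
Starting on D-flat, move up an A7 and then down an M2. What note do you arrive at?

B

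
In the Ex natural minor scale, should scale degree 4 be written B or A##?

Each scale degree takes a distinct letter name. Degree 4 of a scale on E must use the letter A.
A## and B are enharmonically the same pitch, but only A## uses the letter A, so it is the correct spelling here.

A##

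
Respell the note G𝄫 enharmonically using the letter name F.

F

Plain F sits at the same pitch as Gbb, so on the letter F the same pitch needs a natural: F.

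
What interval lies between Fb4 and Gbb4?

minor second

The letter names run F→G, a span of 1 letter step, so the interval is some kind of second.
Fb to Gbb is 1 semitone. A major second is 2, so 1 makes it minor.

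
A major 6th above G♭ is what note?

G up a major sixth is E, so the target letter is E.
From Gb, a major sixth is 9 semitones up: Eb.

Eb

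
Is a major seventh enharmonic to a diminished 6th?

A major seventh spans 11 semitones; a diminished sixth spans 7.
The spans differ, so they are not enharmonic equivalents.

No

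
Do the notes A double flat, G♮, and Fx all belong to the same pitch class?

Abb = pitch class 7 and G = pitch class 7 and F## = pitch class 7 — the same pitch class, so they are enharmonic equivalents.

Yes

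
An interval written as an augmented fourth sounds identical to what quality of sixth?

An augmented fourth spans 6 semitones.
A sixth spanning 6 semitones is doubly diminished (the major sixth is 9).

doubly diminished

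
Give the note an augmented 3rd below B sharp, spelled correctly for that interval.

B down a major third is G, so the target letter is G.
From B#, an augmented third is 5 semitones down: G.

G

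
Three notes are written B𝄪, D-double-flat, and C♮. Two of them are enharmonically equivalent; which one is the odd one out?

B##

In 12-tone equal temperament, enharmonic equivalents share a pitch class. B## is pitch class 1; Dbb is pitch class 0; C is pitch class 0.
Dbb and C share pitch class 0, while B## is pitch class 1.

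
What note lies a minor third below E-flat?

C

A third below E lands on the letter C.
A minor third spans 3 semitones, so Eb moves to pitch class 0. On the letter C that is C.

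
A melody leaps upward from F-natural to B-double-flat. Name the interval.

The letter names run F→B, a span of 3 letter steps, so the interval is some kind of fourth.
F to Bbb is 4 semitones. A perfect fourth is 5, so 4 makes it diminished.

diminished fourth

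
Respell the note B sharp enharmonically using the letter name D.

Dbb

Plain D sits 2 semitones above B#, so on the letter D the same pitch needs a double flat: Dbb.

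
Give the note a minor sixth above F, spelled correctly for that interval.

F up a major sixth is D, so the target letter is D.
From F, a minor sixth is 8 semitones up: Db.

Db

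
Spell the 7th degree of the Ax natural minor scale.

G##

Degree 7 takes the letter 6 steps above A, which is G.
In natural minor, degree 7 sits 10 semitones above the tonic. A## + 10 semitones is pitch class 9, spelled on G as G##.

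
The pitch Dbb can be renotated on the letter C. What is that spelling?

Plain C sits at the same pitch as Dbb, so on the letter C the same pitch needs a natural: C.

C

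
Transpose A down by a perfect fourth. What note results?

A down a perfect fourth is E, so the target letter is E.
From A, a perfect fourth is 5 semitones down: E.

E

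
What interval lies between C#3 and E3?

The letter names run C→E, a span of 2 letter steps, so the interval is some kind of third.
C# to E is 3 semitones. A major third is 4, so 3 makes it minor.

minor third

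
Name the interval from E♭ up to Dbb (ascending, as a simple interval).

diminished seventh

The letter names run E→D, a span of 6 letter steps, so the interval is some kind of seventh.
Eb to Dbb is 9 semitones. A major seventh is 11, so 9 makes it diminished.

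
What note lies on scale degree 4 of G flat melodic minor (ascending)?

Cb

The Gb melodic minor (ascending) scale runs Gb Ab Bbb Cb Db Eb F.
Degree 4 is Cb.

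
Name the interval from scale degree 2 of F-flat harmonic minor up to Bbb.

minor third

Scale degree 2 of Fb harmonic minor is Gb.
Gb up to Bbb: letters G→B make it a third; 3 semitones makes it minor.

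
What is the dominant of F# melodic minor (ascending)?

C#

Degree 5 takes the letter 4 steps above F, which is C.
In melodic minor (ascending), degree 5 sits 7 semitones above the tonic. F# + 7 semitones is pitch class 1, spelled on C as C#.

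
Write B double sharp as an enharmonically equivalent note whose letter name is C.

C#

Plain C sits 1 semitone below B##, so on the letter C the same pitch needs a sharp: C#.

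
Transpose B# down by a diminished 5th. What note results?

E##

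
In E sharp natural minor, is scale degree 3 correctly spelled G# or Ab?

Each scale degree takes a distinct letter name. Degree 3 of a scale on E must use the letter G.
G# and Ab are enharmonically the same pitch, but only G# uses the letter G, so it is the correct spelling here.

G#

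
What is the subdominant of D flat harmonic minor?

Degree 4 takes the letter 3 steps above D, which is G.
In harmonic minor, degree 4 sits 5 semitones above the tonic. Db + 5 semitones is pitch class 6, spelled on G as Gb.

Gb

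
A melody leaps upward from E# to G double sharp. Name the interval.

The letter names run E→G, a span of 2 letter steps, so the interval is some kind of third.
E# to G## is 4 semitones. A major third is 4, so 4 makes it major.

major third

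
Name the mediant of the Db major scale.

F

Degree 3 takes the letter 2 steps above D, which is F.
In major, degree 3 sits 4 semitones above the tonic. Db + 4 semitones is pitch class 5, spelled on F as F.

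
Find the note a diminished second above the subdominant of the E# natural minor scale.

Bb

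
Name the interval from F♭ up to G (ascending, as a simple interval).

Counting letters F–G gives a second.
Fb→G = 3 semitones, 1 wider than the major second (2), so augmented.

augmented second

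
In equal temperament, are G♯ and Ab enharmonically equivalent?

Yes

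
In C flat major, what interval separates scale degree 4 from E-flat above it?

Scale degree 4 of Cb major is Fb.
Fb up to Eb: letters F→E make it a seventh; 11 semitones makes it major.

major seventh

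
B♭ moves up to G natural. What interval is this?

major sixth

Counting letters B–C–D–E–F–G gives a sixth.
Bb→G = 9 semitones, exactly the major sixth.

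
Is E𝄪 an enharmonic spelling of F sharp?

Yes

E## is pitch class 6; F# is pitch class 6.
All spellings map to pitch class 6, so they are enharmonically equivalent.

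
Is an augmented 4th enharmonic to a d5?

Yes

An augmented fourth spans 6 semitones; a diminished fifth spans 6.
They are enharmonically equivalent.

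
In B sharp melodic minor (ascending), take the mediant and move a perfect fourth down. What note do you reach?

A#

The mediant of B# melodic minor (ascending) is D#.
A perfect fourth (5 semitones) below D# lands on the letter A, giving A#.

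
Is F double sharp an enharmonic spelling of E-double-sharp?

No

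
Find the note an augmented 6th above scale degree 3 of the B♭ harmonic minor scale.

Scale degree 3 of Bb harmonic minor is Db.
An augmented sixth (10 semitones) above Db lands on the letter B, giving B.

B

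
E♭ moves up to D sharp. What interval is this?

augmented seventh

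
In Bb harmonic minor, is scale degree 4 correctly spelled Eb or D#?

Eb

Each scale degree takes a distinct letter name. Degree 4 of a scale on B must use the letter E.
Eb and D# are enharmonically the same pitch, but only Eb uses the letter E, so it is the correct spelling here.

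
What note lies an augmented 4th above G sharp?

A fourth above G lands on the letter C.
An augmented fourth spans 6 semitones, so G# moves to pitch class 2. On the letter C that is C##.

C##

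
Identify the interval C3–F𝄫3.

doubly diminished fourth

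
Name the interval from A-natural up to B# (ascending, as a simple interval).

Counting letters A–B gives a second.
A→B# = 3 semitones, 1 wider than the major second (2), so augmented.

augmented second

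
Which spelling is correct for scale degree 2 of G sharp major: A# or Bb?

A#

Each scale degree takes a distinct letter name. Degree 2 of a scale on G must use the letter A.
A# and Bb are enharmonically the same pitch, but only A# uses the letter A, so it is the correct spelling here.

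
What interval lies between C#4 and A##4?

augmented sixth

The letter names run C→A, a span of 5 letter steps, so the interval is some kind of sixth.
C# to A## is 10 semitones. A major sixth is 9, so 10 makes it augmented.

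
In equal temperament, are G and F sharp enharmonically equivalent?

G is pitch class 7; F# is pitch class 6.
The pitch classes differ (7 vs. 6), so they are not enharmonic equivalents.

No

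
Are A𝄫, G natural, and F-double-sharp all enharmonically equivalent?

Yes

Abb = pitch class 7 and G = pitch class 7 and F## = pitch class 7 — the same pitch class, so they are enharmonic equivalents.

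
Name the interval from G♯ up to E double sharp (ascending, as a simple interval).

augmented sixth

Counting letters G–A–B–C–D–E gives a sixth.
G#→E## = 10 semitones, 1 wider than the major sixth (9), so augmented.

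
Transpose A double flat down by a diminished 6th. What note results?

C

A sixth below A lands on the letter C.
A diminished sixth spans 7 semitones, so Abb moves to pitch class 0. On the letter C that is C.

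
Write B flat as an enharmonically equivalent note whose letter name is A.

A#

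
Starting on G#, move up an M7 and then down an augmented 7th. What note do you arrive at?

A major seventh up from G# is F## (letter F, 11 semitones up).
An augmented seventh down from F## is G (letter G, 12 semitones down).

G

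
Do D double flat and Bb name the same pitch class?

Two spellings are enharmonically equivalent only if they share a pitch class.
Here Dbb → 0, Bb → 10; 0 ≠ 10, so they are not.

No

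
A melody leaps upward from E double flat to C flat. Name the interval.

major sixth

The letter names run E→C, a span of 5 letter steps, so the interval is some kind of sixth.
Ebb to Cb is 9 semitones. A major sixth is 9, so 9 makes it major.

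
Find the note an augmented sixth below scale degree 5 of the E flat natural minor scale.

Scale degree 5 of Eb natural minor is Bb.
An augmented sixth (10 semitones) below Bb lands on the letter D, giving Dbb.

Dbb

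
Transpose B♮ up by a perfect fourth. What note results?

E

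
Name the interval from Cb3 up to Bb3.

major seventh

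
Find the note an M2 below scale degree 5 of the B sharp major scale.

E#

Scale degree 5 of B# major is F##.
A major second (2 semitones) below F## lands on the letter E, giving E#.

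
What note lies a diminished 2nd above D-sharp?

D up a major second is E, so the target letter is E.
From D#, a diminished second is 0 semitones up: Eb.

Eb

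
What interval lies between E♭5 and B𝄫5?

The letter names run E→B, a span of 4 letter steps, so the interval is some kind of fifth.
Eb to Bbb is 6 semitones. A perfect fifth is 7, so 6 makes it diminished.

diminished fifth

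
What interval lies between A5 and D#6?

augmented fourth

Counting letters A–B–C–D gives a fourth.
A→D# = 6 semitones, 1 wider than the perfect fourth (5), so augmented.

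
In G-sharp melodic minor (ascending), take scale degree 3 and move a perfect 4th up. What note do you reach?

E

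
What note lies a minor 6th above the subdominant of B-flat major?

The subdominant of Bb major is Eb.
A minor sixth (8 semitones) above Eb lands on the letter C, giving Cb.

Cb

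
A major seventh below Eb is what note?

A seventh below E lands on the letter F.
A major seventh spans 11 semitones, so Eb moves to pitch class 4. On the letter F that is Fb.

Fb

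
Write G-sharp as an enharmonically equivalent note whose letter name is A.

Plain A sits 1 semitone above G#, so on the letter A the same pitch needs a flat: Ab.

Ab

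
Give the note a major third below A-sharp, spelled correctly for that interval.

F#

A down a major third is F, so the target letter is F.
From A#, a major third is 4 semitones down: F#.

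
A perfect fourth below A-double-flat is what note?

Ebb

A fourth below A lands on the letter E.
A perfect fourth spans 5 semitones, so Abb moves to pitch class 2. On the letter E that is Ebb.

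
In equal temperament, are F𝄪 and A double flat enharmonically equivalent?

F## = pitch class 7 and Abb = pitch class 7 — the same pitch class, so they are enharmonic equivalents.

Yes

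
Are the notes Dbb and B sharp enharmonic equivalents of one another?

Dbb = pitch class 0 and B# = pitch class 0 — the same pitch class, so they are enharmonic equivalents.

Yes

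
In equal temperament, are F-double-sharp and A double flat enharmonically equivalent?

Yes

F## = pitch class 7 and Abb = pitch class 7 — the same pitch class, so they are enharmonic equivalents.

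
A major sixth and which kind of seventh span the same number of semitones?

A major sixth spans 9 semitones.
A seventh spanning 9 semitones is diminished (the major seventh is 11).

diminished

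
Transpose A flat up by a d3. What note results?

Cbb

A up a major third is C#, so the target letter is C.
From Ab, a diminished third is 2 semitones up: Cbb.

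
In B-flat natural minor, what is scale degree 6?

The Bb natural minor scale runs Bb C Db Eb F Gb Ab.
Degree 6 is Gb.

Gb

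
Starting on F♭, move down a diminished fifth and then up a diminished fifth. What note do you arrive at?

A diminished fifth down from Fb is Bb (letter B, 6 semitones down).
A diminished fifth up from Bb is Fb (letter F, 6 semitones up).

Fb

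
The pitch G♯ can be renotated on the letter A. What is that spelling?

Plain A sits 1 semitone above G#, so on the letter A the same pitch needs a flat: Ab.

Ab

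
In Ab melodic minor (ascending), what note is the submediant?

F

Degree 6 takes the letter 5 steps above A, which is F.
In melodic minor (ascending), degree 6 sits 9 semitones above the tonic. Ab + 9 semitones is pitch class 5, spelled on F as F.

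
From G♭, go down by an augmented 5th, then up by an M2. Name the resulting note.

Dbb

An augmented fifth down from Gb is Cbb (letter C, 8 semitones down).
A major second up from Cbb is Dbb (letter D, 2 semitones up).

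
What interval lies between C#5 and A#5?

major sixth

The letter names run C→A, a span of 5 letter steps, so the interval is some kind of sixth.
C# to A# is 9 semitones. A major sixth is 9, so 9 makes it major.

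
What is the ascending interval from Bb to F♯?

augmented fifth

Counting letters B–C–D–E–F gives a fifth.
Bb→F# = 8 semitones, 1 wider than the perfect fifth (7), so augmented.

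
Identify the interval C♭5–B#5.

Counting letters C–D–E–F–G–A–B gives a seventh.
Cb→B# = 13 semitones, 2 wider than the major seventh (11), so doubly augmented.

doubly augmented seventh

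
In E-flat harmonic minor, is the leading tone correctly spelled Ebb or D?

D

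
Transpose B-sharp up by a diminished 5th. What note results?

F#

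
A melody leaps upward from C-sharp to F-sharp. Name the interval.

perfect fourth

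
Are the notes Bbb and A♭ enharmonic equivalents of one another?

Two spellings are enharmonically equivalent only if they share a pitch class.
Here Bbb → 9, Ab → 8; 8 ≠ 9, so they are not.

No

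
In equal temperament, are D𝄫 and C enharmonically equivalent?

Yes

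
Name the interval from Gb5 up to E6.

The letter names run G→E, a span of 5 letter steps, so the interval is some kind of sixth.
Gb to E is 10 semitones. A major sixth is 9, so 10 makes it augmented.

augmented sixth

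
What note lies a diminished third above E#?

G

E up a major third is G#, so the target letter is G.
From E#, a diminished third is 2 semitones up: G.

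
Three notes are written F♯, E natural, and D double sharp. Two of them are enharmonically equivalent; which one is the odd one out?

In 12-tone equal temperament, enharmonic equivalents share a pitch class. F# is pitch class 6; E is pitch class 4; D## is pitch class 4.
E and D## share pitch class 4, while F# is pitch class 6.

F#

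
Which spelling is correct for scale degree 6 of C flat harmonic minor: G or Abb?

Each scale degree takes a distinct letter name. Degree 6 of a scale on C must use the letter A.
Abb and G are enharmonically the same pitch, but only Abb uses the letter A, so it is the correct spelling here.

Abb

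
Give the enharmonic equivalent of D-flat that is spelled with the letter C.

C#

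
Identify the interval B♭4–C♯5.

The letter names run B→C, a span of 1 letter step, so the interval is some kind of second.
Bb to C# is 3 semitones. A major second is 2, so 3 makes it augmented.

augmented second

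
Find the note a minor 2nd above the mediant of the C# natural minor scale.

F

The mediant of C# natural minor is E.
A minor second (1 semitone) above E lands on the letter F, giving F.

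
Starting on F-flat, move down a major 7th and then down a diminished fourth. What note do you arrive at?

Db

A major seventh down from Fb is Gbb (letter G, 11 semitones down).
A diminished fourth down from Gbb is Db (letter D, 4 semitones down).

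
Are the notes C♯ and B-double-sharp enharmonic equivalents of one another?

Yes

C# is pitch class 1; B## is pitch class 1.
All spellings map to pitch class 1, so they are enharmonically equivalent.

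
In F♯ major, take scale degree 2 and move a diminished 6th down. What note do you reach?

Scale degree 2 of F# major is G#.
A diminished sixth (7 semitones) below G# lands on the letter B, giving B##.

B##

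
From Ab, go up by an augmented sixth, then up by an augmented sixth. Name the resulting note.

D##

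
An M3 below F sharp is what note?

D

A third below F lands on the letter D.
A major third spans 4 semitones, so F# moves to pitch class 2. On the letter D that is D.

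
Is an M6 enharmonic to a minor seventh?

A major sixth spans 9 semitones; a minor seventh spans 10.
The spans differ, so they are not enharmonic equivalents.

No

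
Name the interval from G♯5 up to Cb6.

The letter names run G→C, a span of 3 letter steps, so the interval is some kind of fourth.
G# to Cb is 3 semitones. A perfect fourth is 5, so 3 makes it doubly diminished.

doubly diminished fourth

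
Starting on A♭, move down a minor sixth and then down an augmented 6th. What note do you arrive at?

Ebb

A minor sixth down from Ab is C (letter C, 8 semitones down).
An augmented sixth down from C is Ebb (letter E, 10 semitones down).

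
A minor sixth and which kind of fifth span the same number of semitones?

A minor sixth spans 8 semitones.
A fifth spanning 8 semitones is augmented (the perfect fifth is 7).

augmented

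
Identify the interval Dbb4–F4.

augmented third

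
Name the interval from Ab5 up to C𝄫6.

diminished third

The letter names run A→C, a span of 2 letter steps, so the interval is some kind of third.
Ab to Cbb is 2 semitones. A major third is 4, so 2 makes it diminished.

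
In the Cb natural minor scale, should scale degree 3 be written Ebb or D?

Each scale degree takes a distinct letter name. Degree 3 of a scale on C must use the letter E.
Ebb and D are enharmonically the same pitch, but only Ebb uses the letter E, so it is the correct spelling here.

Ebb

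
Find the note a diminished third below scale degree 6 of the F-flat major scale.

Scale degree 6 of Fb major is Db.
A diminished third (2 semitones) below Db lands on the letter B, giving B.

B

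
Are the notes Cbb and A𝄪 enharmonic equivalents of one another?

Cbb is pitch class 10; A## is pitch class 11.
The pitch classes differ (10 vs. 11), so they are not enharmonic equivalents.

No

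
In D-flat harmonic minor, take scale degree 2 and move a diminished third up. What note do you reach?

Gbb

Scale degree 2 of Db harmonic minor is Eb.
A diminished third (2 semitones) above Eb lands on the letter G, giving Gbb.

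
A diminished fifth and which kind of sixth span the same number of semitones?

doubly diminished

A diminished fifth spans 6 semitones.
A sixth spanning 6 semitones is doubly diminished (the major sixth is 9).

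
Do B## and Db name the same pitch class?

Yes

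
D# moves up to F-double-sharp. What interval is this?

major third

The letter names run D→F, a span of 2 letter steps, so the interval is some kind of third.
D# to F## is 4 semitones. A major third is 4, so 4 makes it major.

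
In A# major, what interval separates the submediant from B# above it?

perfect fourth

The submediant of A# major is F##.
F## up to B#: letters F→B make it a fourth; 5 semitones makes it perfect.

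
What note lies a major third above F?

A third above F lands on the letter A.
A major third spans 4 semitones, so F moves to pitch class 9. On the letter A that is A.

A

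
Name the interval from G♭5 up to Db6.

Counting letters G–A–B–C–D gives a fifth.
Gb→Db = 7 semitones, exactly the perfect fifth.

perfect fifth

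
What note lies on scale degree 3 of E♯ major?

G##

Degree 3 takes the letter 2 steps above E, which is G.
In major, degree 3 sits 4 semitones above the tonic. E# + 4 semitones is pitch class 9, spelled on G as G##.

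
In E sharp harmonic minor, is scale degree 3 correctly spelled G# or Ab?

G#

Each scale degree takes a distinct letter name. Degree 3 of a scale on E must use the letter G.
G# and Ab are enharmonically the same pitch, but only G# uses the letter G, so it is the correct spelling here.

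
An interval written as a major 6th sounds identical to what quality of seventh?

diminished

A major sixth spans 9 semitones.
A seventh spanning 9 semitones is diminished (the major seventh is 11).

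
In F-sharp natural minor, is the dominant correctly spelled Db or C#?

C#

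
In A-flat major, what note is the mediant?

Degree 3 takes the letter 2 steps above A, which is C.
In major, degree 3 sits 4 semitones above the tonic. Ab + 4 semitones is pitch class 0, spelled on C as C.

C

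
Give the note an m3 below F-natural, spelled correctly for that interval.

D

A third below F lands on the letter D.
A minor third spans 3 semitones, so F moves to pitch class 2. On the letter D that is D.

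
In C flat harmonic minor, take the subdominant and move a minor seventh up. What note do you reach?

Ebb

The subdominant of Cb harmonic minor is Fb.
A minor seventh (10 semitones) above Fb lands on the letter E, giving Ebb.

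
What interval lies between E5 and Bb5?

diminished fifth

The letter names run E→B, a span of 4 letter steps, so the interval is some kind of fifth.
E to Bb is 6 semitones. A perfect fifth is 7, so 6 makes it diminished.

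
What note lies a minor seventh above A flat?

A seventh above A lands on the letter G.
A minor seventh spans 10 semitones, so Ab moves to pitch class 6. On the letter G that is Gb.

Gb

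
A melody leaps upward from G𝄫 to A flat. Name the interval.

Counting letters G–A gives a second.
Gbb→Ab = 3 semitones, 1 wider than the major second (2), so augmented.

augmented second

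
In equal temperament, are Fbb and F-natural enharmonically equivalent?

No

Fbb is pitch class 3; F is pitch class 5.
The pitch classes differ (3 vs. 5), so they are not enharmonic equivalents.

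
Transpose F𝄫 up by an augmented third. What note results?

Ab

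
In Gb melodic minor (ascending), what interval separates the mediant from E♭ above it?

augmented fourth

The mediant of Gb melodic minor (ascending) is Bbb.
Bbb up to Eb: letters B→E make it a fourth; 6 semitones makes it augmented.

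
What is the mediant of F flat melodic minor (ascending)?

The Fb melodic minor (ascending) scale runs Fb Gb Abb Bbb Cb Db Eb.
Degree 3 is Abb.

Abb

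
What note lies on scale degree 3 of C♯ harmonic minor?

E

Degree 3 takes the letter 2 steps above C, which is E.
In harmonic minor, degree 3 sits 3 semitones above the tonic. C# + 3 semitones is pitch class 4, spelled on E as E.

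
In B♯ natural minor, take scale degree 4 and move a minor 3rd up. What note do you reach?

G#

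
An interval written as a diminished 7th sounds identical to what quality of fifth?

doubly augmented

A diminished seventh spans 9 semitones.
A fifth spanning 9 semitones is doubly augmented (the perfect fifth is 7).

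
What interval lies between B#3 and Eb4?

Counting letters B–C–D–E gives a fourth.
B#→Eb = 3 semitones, 2 narrower than the perfect fourth (5), so doubly diminished.

doubly diminished fourth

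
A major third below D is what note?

Bb

A third below D lands on the letter B.
A major third spans 4 semitones, so D moves to pitch class 10. On the letter B that is Bb.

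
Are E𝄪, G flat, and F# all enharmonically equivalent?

Yes

E## = pitch class 6 and Gb = pitch class 6 and F# = pitch class 6 — the same pitch class, so they are enharmonic equivalents.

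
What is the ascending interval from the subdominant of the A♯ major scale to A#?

perfect fifth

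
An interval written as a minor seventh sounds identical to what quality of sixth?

augmented

A minor seventh spans 10 semitones.
A sixth spanning 10 semitones is augmented (the major sixth is 9).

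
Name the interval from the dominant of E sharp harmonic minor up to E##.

The dominant of E# harmonic minor is B#.
B# up to E##: letters B→E make it a fourth; 6 semitones makes it augmented.

augmented fourth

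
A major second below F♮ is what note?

Eb

A second below F lands on the letter E.
A major second spans 2 semitones, so F moves to pitch class 3. On the letter E that is Eb.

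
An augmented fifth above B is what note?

B up a perfect fifth is F#, so the target letter is F.
From B, an augmented fifth is 8 semitones up: F##.

F##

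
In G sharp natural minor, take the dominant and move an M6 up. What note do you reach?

The dominant of G# natural minor is D#.
A major sixth (9 semitones) above D# lands on the letter B, giving B#.

B#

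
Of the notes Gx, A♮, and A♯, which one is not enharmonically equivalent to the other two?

A#

In 12-tone equal temperament, enharmonic equivalents share a pitch class. G## is pitch class 9; A is pitch class 9; A# is pitch class 10.
G## and A share pitch class 9, while A# is pitch class 10.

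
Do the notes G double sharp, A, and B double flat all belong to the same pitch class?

Yes

G## = pitch class 9 and A = pitch class 9 and Bbb = pitch class 9 — the same pitch class, so they are enharmonic equivalents.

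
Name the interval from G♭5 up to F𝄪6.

doubly augmented seventh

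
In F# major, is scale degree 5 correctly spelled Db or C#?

C#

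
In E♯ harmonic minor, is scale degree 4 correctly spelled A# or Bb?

A#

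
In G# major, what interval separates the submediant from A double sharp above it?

augmented fourth

The submediant of G# major is E#.
E# up to A##: letters E→A make it a fourth; 6 semitones makes it augmented.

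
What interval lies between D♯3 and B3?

minor sixth

Counting letters D–E–F–G–A–B gives a sixth.
D#→B = 8 semitones, 1 narrower than the major sixth (9), so minor.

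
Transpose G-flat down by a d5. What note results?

C

A fifth below G lands on the letter C.
A diminished fifth spans 6 semitones, so Gb moves to pitch class 0. On the letter C that is C.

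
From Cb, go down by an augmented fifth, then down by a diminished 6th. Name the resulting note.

Ab

An augmented fifth down from Cb is Fbb (letter F, 8 semitones down).
A diminished sixth down from Fbb is Ab (letter A, 7 semitones down).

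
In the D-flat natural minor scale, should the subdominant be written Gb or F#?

Each scale degree takes a distinct letter name. Degree 4 of a scale on D must use the letter G.
Gb and F# are enharmonically the same pitch, but only Gb uses the letter G, so it is the correct spelling here.

Gb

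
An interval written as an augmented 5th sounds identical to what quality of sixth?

minor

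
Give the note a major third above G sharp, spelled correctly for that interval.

B#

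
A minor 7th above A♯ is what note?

G#

A up a major seventh is G#, so the target letter is G.
From A#, a minor seventh is 10 semitones up: G#.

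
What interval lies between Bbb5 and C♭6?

major second

Counting letters B–C gives a second.
Bbb→Cb = 2 semitones, exactly the major second.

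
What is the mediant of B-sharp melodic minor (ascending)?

D#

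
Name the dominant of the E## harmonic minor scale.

B##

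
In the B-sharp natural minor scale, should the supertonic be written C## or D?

C##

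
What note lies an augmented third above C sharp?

E##

A third above C lands on the letter E.
An augmented third spans 5 semitones, so C# moves to pitch class 6. On the letter E that is E##.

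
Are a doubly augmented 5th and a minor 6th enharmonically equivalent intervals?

No

A doubly augmented fifth spans 9 semitones; a minor sixth spans 8.
The spans differ, so they are not enharmonic equivalents.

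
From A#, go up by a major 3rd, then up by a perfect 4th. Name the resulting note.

A major third up from A# is C## (letter C, 4 semitones up).
A perfect fourth up from C## is F## (letter F, 5 semitones up).

F##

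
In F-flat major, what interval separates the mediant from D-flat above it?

perfect fourth

The mediant of Fb major is Ab.
Ab up to Db: letters A→D make it a fourth; 5 semitones makes it perfect.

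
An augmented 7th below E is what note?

Fb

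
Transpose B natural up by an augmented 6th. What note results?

G##

B up a major sixth is G#, so the target letter is G.
From B, an augmented sixth is 10 semitones up: G##.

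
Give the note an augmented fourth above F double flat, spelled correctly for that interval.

Bbb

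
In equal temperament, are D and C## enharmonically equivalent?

Yes

D = pitch class 2 and C## = pitch class 2 — the same pitch class, so they are enharmonic equivalents.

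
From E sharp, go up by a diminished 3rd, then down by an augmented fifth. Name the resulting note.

Cb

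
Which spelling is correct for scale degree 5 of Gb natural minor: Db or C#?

Each scale degree takes a distinct letter name. Degree 5 of a scale on G must use the letter D.
Db and C# are enharmonically the same pitch, but only Db uses the letter D, so it is the correct spelling here.

Db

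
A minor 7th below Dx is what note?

D down a major seventh is Eb, so the target letter is E.
From D##, a minor seventh is 10 semitones down: E##.

E##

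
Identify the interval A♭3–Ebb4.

diminished fifth

Counting letters A–B–C–D–E gives a fifth.
Ab→Ebb = 6 semitones, 1 narrower than the perfect fifth (7), so diminished.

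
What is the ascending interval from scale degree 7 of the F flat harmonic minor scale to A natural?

augmented fourth

Scale degree 7 of Fb harmonic minor is Eb.
Eb up to A: letters E→A make it a fourth; 6 semitones makes it augmented.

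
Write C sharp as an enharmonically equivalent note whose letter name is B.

C# is pitch class 1. The letter B alone is pitch class 11.
To reach pitch class 1 from B requires an offset of +2 semitones, i.e. double sharp: B##.

B##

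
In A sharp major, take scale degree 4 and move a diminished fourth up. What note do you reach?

G

Scale degree 4 of A# major is D#.
A diminished fourth (4 semitones) above D# lands on the letter G, giving G.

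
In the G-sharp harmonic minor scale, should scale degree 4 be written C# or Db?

C#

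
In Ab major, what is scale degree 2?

Bb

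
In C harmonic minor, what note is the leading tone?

B

The C harmonic minor scale runs C D Eb F G Ab B.
Degree 7 is B.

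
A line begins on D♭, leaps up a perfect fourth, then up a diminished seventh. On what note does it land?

Fbb

A perfect fourth up from Db is Gb (letter G, 5 semitones up).
A diminished seventh up from Gb is Fbb (letter F, 9 semitones up).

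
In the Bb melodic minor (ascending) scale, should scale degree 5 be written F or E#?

F

Each scale degree takes a distinct letter name. Degree 5 of a scale on B must use the letter F.
F and E# are enharmonically the same pitch, but only F uses the letter F, so it is the correct spelling here.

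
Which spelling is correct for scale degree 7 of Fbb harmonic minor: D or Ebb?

Ebb

Each scale degree takes a distinct letter name. Degree 7 of a scale on F must use the letter E.
Ebb and D are enharmonically the same pitch, but only Ebb uses the letter E, so it is the correct spelling here.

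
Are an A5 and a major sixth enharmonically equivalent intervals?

No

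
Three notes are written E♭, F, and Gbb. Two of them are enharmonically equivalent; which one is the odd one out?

In 12-tone equal temperament, enharmonic equivalents share a pitch class. Eb is pitch class 3; F is pitch class 5; Gbb is pitch class 5.
F and Gbb share pitch class 5, while Eb is pitch class 3.

Eb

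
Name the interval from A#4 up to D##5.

Counting letters A–B–C–D gives a fourth.
A#→D## = 6 semitones, 1 wider than the perfect fourth (5), so augmented.

augmented fourth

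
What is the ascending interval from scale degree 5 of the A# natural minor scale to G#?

Scale degree 5 of A# natural minor is E#.
E# up to G#: letters E→G make it a third; 3 semitones makes it minor.

minor third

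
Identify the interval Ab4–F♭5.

minor sixth

The letter names run A→F, a span of 5 letter steps, so the interval is some kind of sixth.
Ab to Fb is 8 semitones. A major sixth is 9, so 8 makes it minor.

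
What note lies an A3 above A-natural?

A third above A lands on the letter C.
An augmented third spans 5 semitones, so A moves to pitch class 2. On the letter C that is C##.

C##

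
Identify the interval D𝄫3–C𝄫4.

The letter names run D→C, a span of 6 letter steps, so the interval is some kind of seventh.
Dbb to Cbb is 10 semitones. A major seventh is 11, so 10 makes it minor.

minor seventh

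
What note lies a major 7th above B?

A seventh above B lands on the letter A.
A major seventh spans 11 semitones, so B moves to pitch class 10. On the letter A that is A#.

A#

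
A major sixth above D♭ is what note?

Bb

D up a major sixth is B, so the target letter is B.
From Db, a major sixth is 9 semitones up: Bb.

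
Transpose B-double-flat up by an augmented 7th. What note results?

A seventh above B lands on the letter A.
An augmented seventh spans 12 semitones, so Bbb moves to pitch class 9. On the letter A that is A.

A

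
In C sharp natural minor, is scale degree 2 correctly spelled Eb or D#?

Each scale degree takes a distinct letter name. Degree 2 of a scale on C must use the letter D.
D# and Eb are enharmonically the same pitch, but only D# uses the letter D, so it is the correct spelling here.

D#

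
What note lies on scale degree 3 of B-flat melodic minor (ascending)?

Db

Degree 3 takes the letter 2 steps above B, which is D.
In melodic minor (ascending), degree 3 sits 3 semitones above the tonic. Bb + 3 semitones is pitch class 1, spelled on D as Db.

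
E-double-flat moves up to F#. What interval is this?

doubly augmented second

The letter names run E→F, a span of 1 letter step, so the interval is some kind of second.
Ebb to F# is 4 semitones. A major second is 2, so 4 makes it doubly augmented.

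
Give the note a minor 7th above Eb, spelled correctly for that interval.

Db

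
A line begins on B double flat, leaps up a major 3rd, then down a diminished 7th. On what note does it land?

E

A major third up from Bbb is Db (letter D, 4 semitones up).
A diminished seventh down from Db is E (letter E, 9 semitones down).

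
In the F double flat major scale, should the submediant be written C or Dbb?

Dbb

Each scale degree takes a distinct letter name. Degree 6 of a scale on F must use the letter D.
Dbb and C are enharmonically the same pitch, but only Dbb uses the letter D, so it is the correct spelling here.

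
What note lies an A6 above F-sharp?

D##

A sixth above F lands on the letter D.
An augmented sixth spans 10 semitones, so F# moves to pitch class 4. On the letter D that is D##.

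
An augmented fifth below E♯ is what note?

E down a perfect fifth is A, so the target letter is A.
From E#, an augmented fifth is 8 semitones down: A.

A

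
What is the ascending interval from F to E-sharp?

The letter names run F→E, a span of 6 letter steps, so the interval is some kind of seventh.
F to E# is 12 semitones. A major seventh is 11, so 12 makes it augmented.

augmented seventh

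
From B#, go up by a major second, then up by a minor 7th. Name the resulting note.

B#

A major second up from B# is C## (letter C, 2 semitones up).
A minor seventh up from C## is B# (letter B, 10 semitones up).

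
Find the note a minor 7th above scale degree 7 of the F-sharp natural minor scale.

D

Scale degree 7 of F# natural minor is E.
A minor seventh (10 semitones) above E lands on the letter D, giving D.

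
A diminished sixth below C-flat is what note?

A sixth below C lands on the letter E.
A diminished sixth spans 7 semitones, so Cb moves to pitch class 4. On the letter E that is E.

E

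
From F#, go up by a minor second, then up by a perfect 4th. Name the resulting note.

A minor second up from F# is G (letter G, 1 semitone up).
A perfect fourth up from G is C (letter C, 5 semitones up).

C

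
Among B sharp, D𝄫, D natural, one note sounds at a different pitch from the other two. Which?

D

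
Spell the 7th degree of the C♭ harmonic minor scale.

Bb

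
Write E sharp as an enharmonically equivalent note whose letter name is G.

Gbb

E# is pitch class 5. The letter G alone is pitch class 7.
To reach pitch class 5 from G requires an offset of -2 semitones, i.e. double flat: Gbb.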